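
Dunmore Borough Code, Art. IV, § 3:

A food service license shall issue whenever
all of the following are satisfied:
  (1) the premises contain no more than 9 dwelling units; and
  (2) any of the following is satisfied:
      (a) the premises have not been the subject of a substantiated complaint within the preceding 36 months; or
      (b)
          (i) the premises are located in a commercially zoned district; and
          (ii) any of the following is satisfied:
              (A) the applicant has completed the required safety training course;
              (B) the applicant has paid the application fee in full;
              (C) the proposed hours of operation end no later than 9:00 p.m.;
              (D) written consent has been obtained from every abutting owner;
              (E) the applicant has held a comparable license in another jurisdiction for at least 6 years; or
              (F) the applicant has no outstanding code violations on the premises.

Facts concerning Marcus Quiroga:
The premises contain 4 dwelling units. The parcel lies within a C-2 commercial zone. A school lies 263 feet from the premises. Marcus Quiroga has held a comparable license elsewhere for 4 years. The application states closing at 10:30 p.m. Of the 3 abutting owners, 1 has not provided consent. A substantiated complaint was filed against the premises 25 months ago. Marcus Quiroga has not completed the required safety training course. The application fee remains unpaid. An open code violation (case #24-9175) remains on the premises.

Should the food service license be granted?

(1) ≤ 9 units — holds.
(a) no complaint in 36 mo. — not satisfied.
(i) commercially zoned — holds.
(A) safety training — not met.
(B) fee paid — fails.
(C) closes by 9 p.m. — not met.
(D) all abutters consent — fails.
(E) prior license ≥ 6 yr — not met.
(F) no code violations — fails.
(ii) = F OR F OR F OR F OR F OR F = false.
(b) = T AND F = false.
(2) = F OR F = false.
Overall: T AND F → false.

No — denied.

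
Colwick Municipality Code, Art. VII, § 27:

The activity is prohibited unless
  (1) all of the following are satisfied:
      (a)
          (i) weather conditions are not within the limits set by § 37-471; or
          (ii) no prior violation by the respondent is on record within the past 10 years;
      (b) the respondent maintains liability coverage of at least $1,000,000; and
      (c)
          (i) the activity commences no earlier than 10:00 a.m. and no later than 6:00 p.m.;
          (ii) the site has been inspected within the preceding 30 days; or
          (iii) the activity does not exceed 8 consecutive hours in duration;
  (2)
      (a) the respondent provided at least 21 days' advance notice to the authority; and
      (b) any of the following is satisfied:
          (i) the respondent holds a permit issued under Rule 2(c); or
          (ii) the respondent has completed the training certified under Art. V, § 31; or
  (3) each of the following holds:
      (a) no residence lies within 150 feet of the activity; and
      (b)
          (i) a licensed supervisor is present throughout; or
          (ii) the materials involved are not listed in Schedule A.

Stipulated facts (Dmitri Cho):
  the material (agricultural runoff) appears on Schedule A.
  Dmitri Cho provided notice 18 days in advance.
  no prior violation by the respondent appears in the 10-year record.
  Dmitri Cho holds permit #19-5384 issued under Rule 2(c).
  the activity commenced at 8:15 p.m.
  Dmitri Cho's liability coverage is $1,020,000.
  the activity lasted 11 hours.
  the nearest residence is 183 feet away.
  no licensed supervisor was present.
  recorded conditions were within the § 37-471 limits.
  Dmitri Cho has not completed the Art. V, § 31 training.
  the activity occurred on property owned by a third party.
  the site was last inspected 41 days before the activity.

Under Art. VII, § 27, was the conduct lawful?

(i) not (weather ok) — not satisfied.
(ii) no prior violation — met.
So (a) is satisfied (F OR T).
(b) coverage ≥ $1,000,000 — satisfied.
(i) start within hours — fails.
(ii) site inspected — not satisfied.
(iii) ≤ 8 hrs duration — fails.
(c) = F OR F OR F = false.
So (1) is not satisfied (T AND T AND F).
(a) ≥21 days' notice — not satisfied.
(i) holds permit — met.
(ii) training certified — not satisfied.
(b): T OR F → true.
So (2) is not satisfied (F AND T).
(a) no residence in 150 ft — met.
(i) supervisor present — not met.
(ii) not (Schedule A material) — not met.
So (b) is not satisfied (F OR F).
(3) = T AND F = false.
Overall = F OR F OR F = false.

No — unlawful.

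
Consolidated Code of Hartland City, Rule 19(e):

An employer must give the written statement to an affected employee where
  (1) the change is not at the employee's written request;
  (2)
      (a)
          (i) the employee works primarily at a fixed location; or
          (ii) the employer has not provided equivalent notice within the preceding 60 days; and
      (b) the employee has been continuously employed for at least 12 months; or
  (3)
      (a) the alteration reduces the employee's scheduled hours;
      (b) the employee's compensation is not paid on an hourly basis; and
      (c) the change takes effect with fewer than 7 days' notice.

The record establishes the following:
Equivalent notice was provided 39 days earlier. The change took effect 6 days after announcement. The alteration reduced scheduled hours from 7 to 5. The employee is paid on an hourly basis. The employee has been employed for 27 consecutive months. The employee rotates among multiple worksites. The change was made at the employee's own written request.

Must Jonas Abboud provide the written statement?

(1) not employee-requested — not met.
(i) fixed location — not met.
(ii) no recent notice — not met.
(a): F OR F → false.
(b) tenure ≥ 12 mo. — met.
(2): F AND T → false.
(a) hours reduced — holds.
(b) not (hourly-paid) — fails.
(c) < 7 days' notice — met.
So (3) is not satisfied (T AND F AND T).
So Overall is not satisfied (F OR F OR F).

No — not required.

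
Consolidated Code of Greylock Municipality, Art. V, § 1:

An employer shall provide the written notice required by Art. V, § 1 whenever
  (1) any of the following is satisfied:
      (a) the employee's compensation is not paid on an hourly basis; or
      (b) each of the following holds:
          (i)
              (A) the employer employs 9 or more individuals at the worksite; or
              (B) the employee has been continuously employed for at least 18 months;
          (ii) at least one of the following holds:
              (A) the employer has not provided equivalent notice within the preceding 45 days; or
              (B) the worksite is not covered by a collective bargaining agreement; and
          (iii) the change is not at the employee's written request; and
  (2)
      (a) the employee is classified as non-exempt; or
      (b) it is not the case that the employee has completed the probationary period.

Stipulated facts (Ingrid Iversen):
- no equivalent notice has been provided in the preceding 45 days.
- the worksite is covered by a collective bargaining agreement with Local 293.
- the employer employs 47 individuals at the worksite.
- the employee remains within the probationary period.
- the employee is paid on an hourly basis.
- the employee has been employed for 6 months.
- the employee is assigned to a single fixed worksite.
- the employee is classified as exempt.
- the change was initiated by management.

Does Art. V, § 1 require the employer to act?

(a) not (hourly-paid) — not met.
(A) ≥ 9 at site — satisfied.
(B) tenure ≥ 18 mo. — fails.
So (i) is satisfied (T OR F).
(A) no recent notice — holds.
(B) no CBA — not met.
So (ii) is satisfied (T OR F).
(iii) not employee-requested — holds.
(b) = T AND T AND T = true.
(1): F OR T → true.
(a) non-exempt — fails.
(b) not (past probation) — met.
(2): F OR T → true.
Overall = T AND T = true.

Yes — required.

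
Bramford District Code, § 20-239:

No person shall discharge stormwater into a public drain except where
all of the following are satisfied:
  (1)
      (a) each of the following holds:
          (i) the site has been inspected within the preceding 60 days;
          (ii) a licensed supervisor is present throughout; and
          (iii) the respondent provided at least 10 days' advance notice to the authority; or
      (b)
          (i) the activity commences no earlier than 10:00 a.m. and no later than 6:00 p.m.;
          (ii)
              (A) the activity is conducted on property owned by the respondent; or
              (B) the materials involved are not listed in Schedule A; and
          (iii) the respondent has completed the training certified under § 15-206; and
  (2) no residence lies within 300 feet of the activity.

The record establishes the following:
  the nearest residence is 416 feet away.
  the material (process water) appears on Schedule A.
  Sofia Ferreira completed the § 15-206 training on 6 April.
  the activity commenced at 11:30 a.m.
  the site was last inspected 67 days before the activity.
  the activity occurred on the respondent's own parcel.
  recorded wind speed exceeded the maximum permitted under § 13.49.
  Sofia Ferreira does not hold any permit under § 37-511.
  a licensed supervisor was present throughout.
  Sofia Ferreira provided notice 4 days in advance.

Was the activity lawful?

Yes — lawful.

(i) site inspected — not satisfied.
(ii) supervisor present — satisfied.
(iii) ≥10 days' notice — fails.
(a): F AND T AND F → false.
(i) start within hours — satisfied.
(A) own property — met.
(B) not (Schedule A material) — fails.
So (ii) is satisfied (T OR F).
(iii) training certified — satisfied.
(b): T AND T AND T → true.
So (1) is satisfied (F OR T).
(2) no residence in 300 ft — holds.
Overall = T AND T = true.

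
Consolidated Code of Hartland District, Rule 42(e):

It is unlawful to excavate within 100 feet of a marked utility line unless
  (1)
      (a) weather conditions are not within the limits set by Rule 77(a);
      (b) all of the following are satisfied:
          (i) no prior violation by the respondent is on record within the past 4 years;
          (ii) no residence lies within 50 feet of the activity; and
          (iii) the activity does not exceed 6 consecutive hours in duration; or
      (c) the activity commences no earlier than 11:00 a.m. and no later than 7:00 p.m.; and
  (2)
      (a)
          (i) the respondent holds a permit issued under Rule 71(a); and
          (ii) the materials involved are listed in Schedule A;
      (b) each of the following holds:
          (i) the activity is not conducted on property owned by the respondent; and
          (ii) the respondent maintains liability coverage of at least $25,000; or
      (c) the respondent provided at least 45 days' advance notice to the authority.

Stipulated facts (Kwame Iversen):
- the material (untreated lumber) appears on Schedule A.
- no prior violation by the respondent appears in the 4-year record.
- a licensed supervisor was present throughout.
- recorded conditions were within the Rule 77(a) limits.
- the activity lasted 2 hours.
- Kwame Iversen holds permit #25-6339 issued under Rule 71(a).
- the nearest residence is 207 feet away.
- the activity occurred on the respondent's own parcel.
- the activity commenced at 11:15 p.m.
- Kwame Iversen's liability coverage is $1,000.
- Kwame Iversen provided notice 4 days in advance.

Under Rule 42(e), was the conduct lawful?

(a) not (weather ok) — fails.
(i) no prior violation — satisfied.
(ii) no residence in 50 ft — holds.
(iii) ≤ 6 hrs duration — satisfied.
(b): T AND T AND T → true.
(c) start within hours — fails.
(1): F OR T OR F → true.
(i) holds permit — satisfied.
(ii) Schedule A material — met.
(a) = T AND T = true.
(i) not (own property) — not satisfied.
(ii) coverage ≥ $25,000 — not met.
So (b) is not satisfied (F AND F).
(c) ≥45 days' notice — not met.
So (2) is satisfied (T OR F OR F).
So Overall is satisfied (T AND T).

Yes — lawful.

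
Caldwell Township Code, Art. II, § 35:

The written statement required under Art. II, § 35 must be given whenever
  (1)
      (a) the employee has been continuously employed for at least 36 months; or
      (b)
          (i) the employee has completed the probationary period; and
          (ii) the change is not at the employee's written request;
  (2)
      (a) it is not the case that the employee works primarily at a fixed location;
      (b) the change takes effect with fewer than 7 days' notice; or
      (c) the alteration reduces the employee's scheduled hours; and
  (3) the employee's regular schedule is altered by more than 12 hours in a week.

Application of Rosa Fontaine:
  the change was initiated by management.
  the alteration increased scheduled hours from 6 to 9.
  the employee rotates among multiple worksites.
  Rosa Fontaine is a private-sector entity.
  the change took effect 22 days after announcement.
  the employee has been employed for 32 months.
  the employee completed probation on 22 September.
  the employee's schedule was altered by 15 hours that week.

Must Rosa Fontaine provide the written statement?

(a) tenure ≥ 36 mo. — not satisfied.
(i) past probation — met.
(ii) not employee-requested — satisfied.
(b) = T AND T = true.
(1): F OR T → true.
(a) not (fixed location) — holds.
(b) < 7 days' notice — not satisfied.
(c) hours reduced — not satisfied.
So (2) is satisfied (T OR F OR F).
(3) schedule shift > 12h — satisfied.
Overall: T AND T AND T → true.

Yes — required.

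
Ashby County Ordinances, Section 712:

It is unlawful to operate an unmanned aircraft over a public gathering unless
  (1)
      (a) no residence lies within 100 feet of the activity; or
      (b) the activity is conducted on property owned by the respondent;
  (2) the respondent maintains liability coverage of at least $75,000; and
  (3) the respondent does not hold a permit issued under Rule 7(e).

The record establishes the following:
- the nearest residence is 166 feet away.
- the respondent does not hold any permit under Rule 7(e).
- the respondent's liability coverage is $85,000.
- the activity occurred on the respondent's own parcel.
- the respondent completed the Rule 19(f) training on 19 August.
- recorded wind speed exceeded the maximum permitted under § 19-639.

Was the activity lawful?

(a) no residence in 100 ft — holds.
(b) own property — met.
So (1) is satisfied (T OR T).
(2) coverage ≥ $75,000 — holds.
(3) not (holds permit) — holds.
Overall = T AND T AND T = true.

Yes — lawful.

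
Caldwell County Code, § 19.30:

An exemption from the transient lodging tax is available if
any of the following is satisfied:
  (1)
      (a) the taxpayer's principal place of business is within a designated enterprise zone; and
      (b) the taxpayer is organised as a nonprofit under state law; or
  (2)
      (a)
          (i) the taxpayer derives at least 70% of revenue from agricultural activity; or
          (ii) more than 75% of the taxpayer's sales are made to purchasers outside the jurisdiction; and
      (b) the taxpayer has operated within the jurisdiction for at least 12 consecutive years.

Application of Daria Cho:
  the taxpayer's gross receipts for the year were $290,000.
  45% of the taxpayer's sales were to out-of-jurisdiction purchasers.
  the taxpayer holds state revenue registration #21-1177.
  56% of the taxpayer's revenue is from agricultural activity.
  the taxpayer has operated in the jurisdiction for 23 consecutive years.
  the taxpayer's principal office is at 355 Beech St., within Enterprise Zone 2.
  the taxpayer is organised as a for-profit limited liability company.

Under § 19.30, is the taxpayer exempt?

(a) in enterprise zone — met.
(b) nonprofit — not met.
(1) = T AND F = false.
(i) ≥70% agricultural — not met.
(ii) >75% out-of-jur. sales — not met.
(a) = F OR F = false.
(b) ≥ 12 yrs in jurisdiction — satisfied.
(2) = F AND T = false.
Overall = F OR F = false.

No — not exempt.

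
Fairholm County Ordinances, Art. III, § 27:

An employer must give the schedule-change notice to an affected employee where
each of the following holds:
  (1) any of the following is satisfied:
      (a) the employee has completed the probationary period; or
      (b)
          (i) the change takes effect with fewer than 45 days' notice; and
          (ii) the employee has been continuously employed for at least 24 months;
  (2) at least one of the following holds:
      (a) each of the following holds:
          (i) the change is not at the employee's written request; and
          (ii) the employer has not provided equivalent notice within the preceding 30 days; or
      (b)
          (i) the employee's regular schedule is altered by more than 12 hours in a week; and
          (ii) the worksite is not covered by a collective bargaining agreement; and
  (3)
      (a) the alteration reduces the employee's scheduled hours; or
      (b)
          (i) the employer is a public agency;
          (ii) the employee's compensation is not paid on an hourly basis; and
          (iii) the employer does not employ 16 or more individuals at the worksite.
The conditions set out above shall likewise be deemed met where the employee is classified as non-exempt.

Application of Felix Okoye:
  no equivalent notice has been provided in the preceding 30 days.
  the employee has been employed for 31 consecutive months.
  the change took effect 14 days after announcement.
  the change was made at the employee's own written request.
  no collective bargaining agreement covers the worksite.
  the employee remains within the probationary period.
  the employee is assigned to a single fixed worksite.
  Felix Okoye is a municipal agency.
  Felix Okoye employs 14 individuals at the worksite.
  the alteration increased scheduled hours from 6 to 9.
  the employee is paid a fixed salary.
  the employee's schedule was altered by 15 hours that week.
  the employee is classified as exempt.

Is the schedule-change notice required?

(a) past probation — not satisfied.
(i) < 45 days' notice — holds.
(ii) tenure ≥ 24 mo. — satisfied.
(b) = T AND T = true.
So (1) is satisfied (F OR T).
(i) not employee-requested — not satisfied.
(ii) no recent notice — holds.
(a): F AND T → false.
(i) schedule shift > 12h — holds.
(ii) no CBA — met.
(b) = T AND T = true.
(2): F OR T → true.
(a) hours reduced — not satisfied.
(i) public agency — satisfied.
(ii) not (hourly-paid) — met.
(iii) not (≥ 16 at site) — satisfied.
(b) = T AND T AND T = true.
So (3) is satisfied (F OR T).
So Overall is satisfied (T AND T AND T).
Exception (non-exempt) — not satisfied.
Result: main true OR exception false → true.

Yes — required.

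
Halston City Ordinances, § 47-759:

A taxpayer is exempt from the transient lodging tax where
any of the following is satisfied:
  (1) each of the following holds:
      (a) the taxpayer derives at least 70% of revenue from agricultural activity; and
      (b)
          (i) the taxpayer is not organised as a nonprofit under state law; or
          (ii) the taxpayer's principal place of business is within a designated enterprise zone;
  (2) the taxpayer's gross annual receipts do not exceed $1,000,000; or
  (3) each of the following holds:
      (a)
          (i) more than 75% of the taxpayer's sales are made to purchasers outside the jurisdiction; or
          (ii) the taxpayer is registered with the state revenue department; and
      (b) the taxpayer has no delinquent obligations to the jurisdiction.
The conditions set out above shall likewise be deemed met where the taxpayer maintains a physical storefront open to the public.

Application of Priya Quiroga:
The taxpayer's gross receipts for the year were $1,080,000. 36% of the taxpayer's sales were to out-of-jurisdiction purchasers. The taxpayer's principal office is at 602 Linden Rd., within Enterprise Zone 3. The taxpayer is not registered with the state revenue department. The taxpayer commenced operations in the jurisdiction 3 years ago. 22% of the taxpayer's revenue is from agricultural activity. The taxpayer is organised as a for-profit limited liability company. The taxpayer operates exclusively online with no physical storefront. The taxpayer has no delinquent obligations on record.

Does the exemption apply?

(a) ≥70% agricultural — fails.
(i) not (nonprofit) — satisfied.
(ii) in enterprise zone — satisfied.
(b): T OR T → true.
(1) = F AND T = false.
(2) receipts ≤ $1,000,000 — fails.
(i) >75% out-of-jur. sales — not met.
(ii) state-registered — not satisfied.
So (a) is not satisfied (F OR F).
(b) no delinquency — holds.
So (3) is not satisfied (F AND T).
Overall: F OR F OR F → false.
Exception (has storefront) — not satisfied.
Result: main false OR exception false → false.

No — not exempt.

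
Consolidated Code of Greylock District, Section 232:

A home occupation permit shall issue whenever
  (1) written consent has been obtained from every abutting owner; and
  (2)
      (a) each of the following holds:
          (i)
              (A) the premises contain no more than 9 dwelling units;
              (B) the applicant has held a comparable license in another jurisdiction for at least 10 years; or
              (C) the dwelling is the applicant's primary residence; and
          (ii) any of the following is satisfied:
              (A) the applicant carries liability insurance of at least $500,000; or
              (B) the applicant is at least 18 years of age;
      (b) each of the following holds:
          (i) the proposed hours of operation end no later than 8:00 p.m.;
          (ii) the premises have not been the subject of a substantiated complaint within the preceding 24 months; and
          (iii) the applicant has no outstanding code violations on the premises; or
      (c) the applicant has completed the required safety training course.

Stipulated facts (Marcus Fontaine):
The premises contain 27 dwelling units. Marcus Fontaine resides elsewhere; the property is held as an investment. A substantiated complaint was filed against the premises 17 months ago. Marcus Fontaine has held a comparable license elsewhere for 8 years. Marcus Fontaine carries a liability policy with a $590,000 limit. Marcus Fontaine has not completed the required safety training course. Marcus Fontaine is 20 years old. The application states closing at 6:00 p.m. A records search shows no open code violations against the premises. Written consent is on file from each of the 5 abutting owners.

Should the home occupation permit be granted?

(1) all abutters consent — satisfied.
(A) ≤ 9 units — not satisfied.
(B) prior license ≥ 10 yr — fails.
(C) primary residence — not satisfied.
So (i) is not satisfied (F OR F OR F).
(A) insurance ≥ $500,000 — satisfied.
(B) age ≥ 18 — met.
(ii) = T OR T = true.
(a): F AND T → false.
(i) closes by 8 p.m. — satisfied.
(ii) no complaint in 24 mo. — not satisfied.
(iii) no code violations — satisfied.
(b) = T AND F AND T = false.
(c) safety training — fails.
So (2) is not satisfied (F OR F OR F).
Overall: T AND F → false.

No — denied.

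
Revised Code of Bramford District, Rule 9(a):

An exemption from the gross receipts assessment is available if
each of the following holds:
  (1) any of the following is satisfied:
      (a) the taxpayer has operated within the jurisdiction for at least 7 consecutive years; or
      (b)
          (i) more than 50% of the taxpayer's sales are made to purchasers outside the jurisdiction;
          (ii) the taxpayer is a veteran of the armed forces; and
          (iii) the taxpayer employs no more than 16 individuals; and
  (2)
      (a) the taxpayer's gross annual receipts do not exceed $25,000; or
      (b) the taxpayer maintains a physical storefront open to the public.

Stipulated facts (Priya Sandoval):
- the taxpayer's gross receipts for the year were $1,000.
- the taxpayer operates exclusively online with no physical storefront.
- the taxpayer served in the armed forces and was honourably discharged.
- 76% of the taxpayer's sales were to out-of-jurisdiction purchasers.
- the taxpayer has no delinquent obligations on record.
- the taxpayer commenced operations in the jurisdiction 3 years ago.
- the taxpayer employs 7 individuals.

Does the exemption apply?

(a) ≥ 7 yrs in jurisdiction — not met.
(i) >50% out-of-jur. sales — holds.
(ii) veteran — satisfied.
(iii) ≤ 16 employees — satisfied.
So (b) is satisfied (T AND T AND T).
(1) = F OR T = true.
(a) receipts ≤ $25,000 — satisfied.
(b) has storefront — fails.
(2) = T OR F = true.
So Overall is satisfied (T AND T).

Yes — exempt.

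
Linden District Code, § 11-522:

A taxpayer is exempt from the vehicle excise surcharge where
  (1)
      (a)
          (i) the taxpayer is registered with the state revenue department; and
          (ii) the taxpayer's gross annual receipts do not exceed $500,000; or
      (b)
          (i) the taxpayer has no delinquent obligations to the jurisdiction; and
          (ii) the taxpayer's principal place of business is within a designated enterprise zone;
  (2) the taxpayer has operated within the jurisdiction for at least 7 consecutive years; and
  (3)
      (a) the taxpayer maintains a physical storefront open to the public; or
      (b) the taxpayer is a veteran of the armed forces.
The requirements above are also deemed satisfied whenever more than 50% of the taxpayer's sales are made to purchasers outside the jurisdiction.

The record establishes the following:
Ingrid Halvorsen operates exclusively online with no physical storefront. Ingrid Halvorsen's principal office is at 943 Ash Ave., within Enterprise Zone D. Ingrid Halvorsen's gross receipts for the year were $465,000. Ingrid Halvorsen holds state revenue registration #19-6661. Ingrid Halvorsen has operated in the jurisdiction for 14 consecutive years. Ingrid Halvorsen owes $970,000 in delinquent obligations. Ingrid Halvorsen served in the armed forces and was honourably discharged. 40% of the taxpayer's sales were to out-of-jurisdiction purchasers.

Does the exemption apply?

(i) state-registered — holds.
(ii) receipts ≤ $500,000 — met.
So (a) is satisfied (T AND T).
(i) no delinquency — not satisfied.
(ii) in enterprise zone — satisfied.
(b) = F AND T = false.
(1): T OR F → true.
(2) ≥ 7 yrs in jurisdiction — holds.
(a) has storefront — fails.
(b) veteran — satisfied.
(3): F OR T → true.
So Overall is satisfied (T AND T AND T).
Exception (>50% out-of-jur. sales) — not satisfied.
Result: main true OR exception false → true.

Yes — exempt.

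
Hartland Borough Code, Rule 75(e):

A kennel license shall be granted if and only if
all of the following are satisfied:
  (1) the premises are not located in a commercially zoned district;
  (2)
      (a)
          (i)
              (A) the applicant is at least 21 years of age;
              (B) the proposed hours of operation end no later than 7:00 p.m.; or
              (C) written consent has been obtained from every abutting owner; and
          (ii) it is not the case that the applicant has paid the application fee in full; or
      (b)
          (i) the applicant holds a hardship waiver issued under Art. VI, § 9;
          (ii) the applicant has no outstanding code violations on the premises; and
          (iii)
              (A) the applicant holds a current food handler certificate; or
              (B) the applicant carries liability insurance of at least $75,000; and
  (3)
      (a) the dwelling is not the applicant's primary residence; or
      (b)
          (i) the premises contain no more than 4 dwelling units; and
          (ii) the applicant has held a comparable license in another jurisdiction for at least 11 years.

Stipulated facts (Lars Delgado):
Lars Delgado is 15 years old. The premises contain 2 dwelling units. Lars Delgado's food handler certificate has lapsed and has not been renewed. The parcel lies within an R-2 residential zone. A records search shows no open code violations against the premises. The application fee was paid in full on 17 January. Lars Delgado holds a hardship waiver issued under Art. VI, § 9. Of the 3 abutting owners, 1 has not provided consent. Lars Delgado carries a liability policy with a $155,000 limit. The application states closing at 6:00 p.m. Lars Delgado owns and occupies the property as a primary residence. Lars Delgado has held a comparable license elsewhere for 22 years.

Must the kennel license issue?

(1) not (commercially zoned) — holds.
(A) age ≥ 21 — not met.
(B) closes by 7 p.m. — satisfied.
(C) all abutters consent — not satisfied.
(i): F OR T OR F → true.
(ii) not (fee paid) — not met.
(a) = T AND F = false.
(i) hardship waiver — satisfied.
(ii) no code violations — met.
(A) food handler cert. — fails.
(B) insurance ≥ $75,000 — holds.
(iii) = F OR T = true.
(b): T AND T AND T → true.
So (2) is satisfied (F OR T).
(a) not (primary residence) — not satisfied.
(i) ≤ 4 units — satisfied.
(ii) prior license ≥ 11 yr — satisfied.
So (b) is satisfied (T AND T).
(3): F OR T → true.
Overall: T AND T AND T → true.

Yes — granted.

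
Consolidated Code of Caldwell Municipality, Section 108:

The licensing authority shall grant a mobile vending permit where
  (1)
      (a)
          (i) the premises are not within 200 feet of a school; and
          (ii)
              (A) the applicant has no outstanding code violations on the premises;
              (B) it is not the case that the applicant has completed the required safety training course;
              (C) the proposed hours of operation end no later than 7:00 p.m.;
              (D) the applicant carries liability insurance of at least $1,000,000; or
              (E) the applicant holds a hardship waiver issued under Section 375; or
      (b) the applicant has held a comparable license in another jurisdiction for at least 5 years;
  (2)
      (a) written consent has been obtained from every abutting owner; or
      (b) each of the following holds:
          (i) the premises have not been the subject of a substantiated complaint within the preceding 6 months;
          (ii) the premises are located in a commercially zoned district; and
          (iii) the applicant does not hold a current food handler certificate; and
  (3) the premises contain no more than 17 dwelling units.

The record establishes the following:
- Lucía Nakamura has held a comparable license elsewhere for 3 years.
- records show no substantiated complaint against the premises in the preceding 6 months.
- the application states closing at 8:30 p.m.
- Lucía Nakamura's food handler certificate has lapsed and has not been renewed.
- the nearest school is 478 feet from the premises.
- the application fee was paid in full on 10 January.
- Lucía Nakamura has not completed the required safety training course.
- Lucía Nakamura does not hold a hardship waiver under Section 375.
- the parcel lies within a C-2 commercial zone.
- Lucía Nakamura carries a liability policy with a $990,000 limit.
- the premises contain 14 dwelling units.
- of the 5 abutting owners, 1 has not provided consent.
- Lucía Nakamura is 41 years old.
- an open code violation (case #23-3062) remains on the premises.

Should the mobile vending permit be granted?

(i) ≥200 ft from school — holds.
(A) no code violations — not met.
(B) not (safety training) — satisfied.
(C) closes by 7 p.m. — fails.
(D) insurance ≥ $1,000,000 — not satisfied.
(E) hardship waiver — not met.
(ii) = F OR T OR F OR F OR F = true.
(a): T AND T → true.
(b) prior license ≥ 5 yr — not met.
So (1) is satisfied (T OR F).
(a) all abutters consent — not satisfied.
(i) no complaint in 6 mo. — holds.
(ii) commercially zoned — holds.
(iii) not (food handler cert.) — satisfied.
(b) = T AND T AND T = true.
(2): F OR T → true.
(3) ≤ 17 units — met.
So Overall is satisfied (T AND T AND T).

Yes — granted.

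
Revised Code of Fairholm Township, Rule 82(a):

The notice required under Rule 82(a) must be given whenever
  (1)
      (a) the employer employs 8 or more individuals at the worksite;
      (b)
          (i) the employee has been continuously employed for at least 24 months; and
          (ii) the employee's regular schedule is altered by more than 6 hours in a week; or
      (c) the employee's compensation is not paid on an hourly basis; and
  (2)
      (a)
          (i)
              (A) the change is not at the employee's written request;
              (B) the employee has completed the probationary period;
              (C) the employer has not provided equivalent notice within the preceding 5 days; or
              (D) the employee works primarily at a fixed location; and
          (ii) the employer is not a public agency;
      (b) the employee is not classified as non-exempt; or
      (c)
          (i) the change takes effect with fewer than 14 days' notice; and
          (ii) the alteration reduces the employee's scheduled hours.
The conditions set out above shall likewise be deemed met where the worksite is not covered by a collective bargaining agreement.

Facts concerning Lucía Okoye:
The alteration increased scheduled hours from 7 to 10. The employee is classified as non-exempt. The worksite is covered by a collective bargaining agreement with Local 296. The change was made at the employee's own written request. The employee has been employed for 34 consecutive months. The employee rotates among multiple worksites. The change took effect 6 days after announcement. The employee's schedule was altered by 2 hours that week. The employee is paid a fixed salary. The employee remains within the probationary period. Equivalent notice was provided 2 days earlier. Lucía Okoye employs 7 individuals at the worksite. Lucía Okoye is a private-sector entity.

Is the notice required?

No — not required.

(a) ≥ 8 at site — fails.
(i) tenure ≥ 24 mo. — satisfied.
(ii) schedule shift > 6h — not met.
(b): T AND F → false.
(c) not (hourly-paid) — met.
So (1) is satisfied (F OR F OR T).
(A) not employee-requested — fails.
(B) past probation — not satisfied.
(C) no recent notice — not met.
(D) fixed location — not satisfied.
(i) = F OR F OR F OR F = false.
(ii) not (public agency) — met.
So (a) is not satisfied (F AND T).
(b) not (non-exempt) — not satisfied.
(i) < 14 days' notice — satisfied.
(ii) hours reduced — not satisfied.
(c) = T AND F = false.
(2) = F OR F OR F = false.
Overall = T AND F = false.
Exception (no CBA) — not satisfied.
Result: main false OR exception false → false.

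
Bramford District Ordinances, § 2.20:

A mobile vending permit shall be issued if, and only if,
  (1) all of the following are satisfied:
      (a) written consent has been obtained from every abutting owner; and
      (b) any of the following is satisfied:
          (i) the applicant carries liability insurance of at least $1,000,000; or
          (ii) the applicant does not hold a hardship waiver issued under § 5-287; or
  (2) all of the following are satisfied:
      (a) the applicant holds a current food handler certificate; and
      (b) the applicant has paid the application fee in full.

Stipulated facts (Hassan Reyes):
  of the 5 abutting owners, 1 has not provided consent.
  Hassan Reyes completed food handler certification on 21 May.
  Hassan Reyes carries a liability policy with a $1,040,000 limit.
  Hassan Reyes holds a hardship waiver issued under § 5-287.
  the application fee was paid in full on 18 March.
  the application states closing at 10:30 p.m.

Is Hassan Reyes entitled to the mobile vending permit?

Yes — granted.

(a) all abutters consent — not met.
(i) insurance ≥ $1,000,000 — holds.
(ii) not (hardship waiver) — not satisfied.
(b): T OR F → true.
So (1) is not satisfied (F AND T).
(a) food handler cert. — met.
(b) fee paid — satisfied.
(2) = T AND T = true.
So Overall is satisfied (F OR T).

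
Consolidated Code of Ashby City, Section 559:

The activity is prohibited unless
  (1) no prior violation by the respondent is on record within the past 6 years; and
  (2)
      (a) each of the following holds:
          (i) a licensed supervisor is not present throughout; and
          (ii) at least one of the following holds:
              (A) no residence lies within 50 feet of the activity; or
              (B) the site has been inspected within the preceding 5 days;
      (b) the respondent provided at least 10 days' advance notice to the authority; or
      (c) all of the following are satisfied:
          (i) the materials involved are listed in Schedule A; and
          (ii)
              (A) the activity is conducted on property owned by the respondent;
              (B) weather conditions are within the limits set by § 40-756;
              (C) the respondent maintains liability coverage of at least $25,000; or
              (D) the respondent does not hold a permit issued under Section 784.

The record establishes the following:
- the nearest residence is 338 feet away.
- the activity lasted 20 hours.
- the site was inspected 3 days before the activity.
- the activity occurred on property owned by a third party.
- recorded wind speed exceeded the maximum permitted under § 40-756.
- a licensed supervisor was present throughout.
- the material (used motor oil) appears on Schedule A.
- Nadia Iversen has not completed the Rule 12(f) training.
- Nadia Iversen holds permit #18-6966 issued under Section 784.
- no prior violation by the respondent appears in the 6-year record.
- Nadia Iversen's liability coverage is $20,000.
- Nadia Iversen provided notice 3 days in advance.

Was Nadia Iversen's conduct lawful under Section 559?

(1) no prior violation — holds.
(i) not (supervisor present) — fails.
(A) no residence in 50 ft — holds.
(B) site inspected — holds.
(ii) = T OR T = true.
(a) = F AND T = false.
(b) ≥10 days' notice — not satisfied.
(i) Schedule A material — holds.
(A) own property — not satisfied.
(B) weather ok — not met.
(C) coverage ≥ $25,000 — fails.
(D) not (holds permit) — fails.
(ii) = F OR F OR F OR F = false.
So (c) is not satisfied (T AND F).
(2) = F OR F OR F = false.
Overall = T AND F = false.

No — unlawful.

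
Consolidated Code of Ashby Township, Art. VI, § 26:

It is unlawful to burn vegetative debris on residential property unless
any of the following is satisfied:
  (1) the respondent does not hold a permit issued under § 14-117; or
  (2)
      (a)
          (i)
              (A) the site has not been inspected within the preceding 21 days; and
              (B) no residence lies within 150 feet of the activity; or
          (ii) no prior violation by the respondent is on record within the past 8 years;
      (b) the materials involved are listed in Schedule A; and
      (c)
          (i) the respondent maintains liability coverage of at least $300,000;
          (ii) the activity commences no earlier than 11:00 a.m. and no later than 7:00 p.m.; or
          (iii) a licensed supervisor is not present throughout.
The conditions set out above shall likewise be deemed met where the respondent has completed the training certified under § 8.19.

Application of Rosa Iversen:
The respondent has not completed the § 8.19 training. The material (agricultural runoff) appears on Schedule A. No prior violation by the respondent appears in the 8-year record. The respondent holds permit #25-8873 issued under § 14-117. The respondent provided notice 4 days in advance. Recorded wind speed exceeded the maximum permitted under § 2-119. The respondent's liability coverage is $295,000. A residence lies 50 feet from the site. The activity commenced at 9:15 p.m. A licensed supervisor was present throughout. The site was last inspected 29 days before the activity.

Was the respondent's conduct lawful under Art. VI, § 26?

(1) not (holds permit) — not met.
(A) not (site inspected) — holds.
(B) no residence in 150 ft — fails.
So (i) is not satisfied (T AND F).
(ii) no prior violation — satisfied.
(a): F OR T → true.
(b) Schedule A material — satisfied.
(i) coverage ≥ $300,000 — fails.
(ii) start within hours — not met.
(iii) not (supervisor present) — not met.
So (c) is not satisfied (F OR F OR F).
(2): T AND T AND F → false.
So Overall is not satisfied (F OR F).
Exception (training certified) — not satisfied.
Result: main false OR exception false → false.

No — unlawful.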